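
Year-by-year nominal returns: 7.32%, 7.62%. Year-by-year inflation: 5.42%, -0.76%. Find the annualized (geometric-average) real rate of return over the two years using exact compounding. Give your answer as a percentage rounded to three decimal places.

Nominal growth factor = 1.0732 × 1.0762 = 1.15497784
Price-level growth factor = 1.0542 × 0.9924 = 1.04618808
Real growth factor = 1.15497784 / 1.04618808 = 1.10398681
Annualized real rate = 1.10398681^(1/2) − 1 = 5.0708% → 5.071%.

5.071%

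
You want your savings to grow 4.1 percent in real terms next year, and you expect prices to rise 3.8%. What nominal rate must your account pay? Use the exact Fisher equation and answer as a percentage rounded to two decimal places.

8.06%

(1 + i) = (1 + r)(1 + π) = 1.04100 × 1.03800 = 1.080558
i = 1.080558 − 1, so the required nominal rate is 8.06%.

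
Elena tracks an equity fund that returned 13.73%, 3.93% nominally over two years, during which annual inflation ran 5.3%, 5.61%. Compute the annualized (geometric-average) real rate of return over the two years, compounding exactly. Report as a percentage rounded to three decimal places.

3.096%

Compound the nominal returns: 1.1373 × 1.0393 = 1.18199589.
Compound inflation: 1.0530 × 1.0561 = 1.11207330.
Deflate: 1.18199589 / 1.11207330 = 1.06287588.
Annualized real rate = 1.06287588^(1/2) − 1 = 3.0959% → 3.096%.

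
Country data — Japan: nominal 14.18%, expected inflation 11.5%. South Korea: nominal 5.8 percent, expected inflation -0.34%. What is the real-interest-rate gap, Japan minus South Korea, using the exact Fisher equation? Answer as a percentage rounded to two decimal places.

Japan: (1 + 0.1418)/(1 + 0.1150) − 1 = 2.4036%
South Korea: (1 + 0.0580)/(1 − 0.0034) − 1 = 6.1609%
Differential = 2.4036% − 6.1609% = -3.7574% → -3.76%.

-3.76%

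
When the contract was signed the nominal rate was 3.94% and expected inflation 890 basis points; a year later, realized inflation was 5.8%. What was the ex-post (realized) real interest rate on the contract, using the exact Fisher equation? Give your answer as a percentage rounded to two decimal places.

-1.76%

Ex-post: (1 + 0.0394)/(1 + 0.0580) − 1 = -1.7580%
So the realized real rate is -1.76%.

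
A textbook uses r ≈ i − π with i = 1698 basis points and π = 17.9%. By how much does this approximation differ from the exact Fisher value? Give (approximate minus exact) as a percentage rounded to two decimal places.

-0.14%

Approximate: r ≈ 16.980% − 17.900% = -0.9200%
Exact: (1 + 0.1698)/(1 + 0.1790) − 1 = -0.7803%
Error = -0.9200% − (-0.7803%) = -0.1397% → -0.14%.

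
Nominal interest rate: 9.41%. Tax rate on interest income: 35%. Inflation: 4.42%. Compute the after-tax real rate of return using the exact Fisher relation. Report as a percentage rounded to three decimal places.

After-tax nominal return = 9.41% × (1 − 0.35) = 6.1165%.
1 + r = 1.061165 / 1.04420 = 1.016247
After-tax real rate = 1.016247 − 1 → 1.625%.

1.625%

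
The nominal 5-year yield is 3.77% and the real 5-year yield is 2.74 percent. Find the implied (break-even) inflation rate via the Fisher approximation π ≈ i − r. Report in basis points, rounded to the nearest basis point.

π ≈ i − r = 3.77% − 2.74% → 103 basis points.

103 basis points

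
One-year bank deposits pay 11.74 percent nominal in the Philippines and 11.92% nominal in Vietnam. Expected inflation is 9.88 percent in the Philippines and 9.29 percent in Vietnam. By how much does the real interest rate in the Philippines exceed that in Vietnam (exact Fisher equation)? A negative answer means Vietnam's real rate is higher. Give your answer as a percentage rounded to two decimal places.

-0.71%

The Philippines: (1 + 0.1174)/(1 + 0.0988) − 1 = 1.6928%
Vietnam: (1 + 0.1192)/(1 + 0.0929) − 1 = 2.4064%
Differential = 1.6928% − 2.4064% = -0.7137% → -0.71%.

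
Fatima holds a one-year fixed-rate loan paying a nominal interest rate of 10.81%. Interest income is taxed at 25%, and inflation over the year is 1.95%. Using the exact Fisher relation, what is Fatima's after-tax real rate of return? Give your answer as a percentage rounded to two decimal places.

6.04%

After-tax nominal return = 10.81% × (1 − 0.25) = 8.1075%.
1 + r = 1.081075 / 1.01950 = 1.060397
After-tax real rate = 1.060397 − 1 → 6.04%.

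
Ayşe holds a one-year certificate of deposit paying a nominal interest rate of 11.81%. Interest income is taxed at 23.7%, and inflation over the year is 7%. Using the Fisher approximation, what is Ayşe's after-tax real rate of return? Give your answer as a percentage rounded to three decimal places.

2.011%

After-tax nominal return = 11.81% × (1 − 0.237) = 9.01103%.
r ≈ 9.01103% − 7% → 2.011%.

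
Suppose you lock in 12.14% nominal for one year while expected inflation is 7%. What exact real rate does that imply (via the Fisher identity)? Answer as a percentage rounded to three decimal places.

4.804%

By the Fisher identity, 1 + r = (1 + i)/(1 + π).
1 + r = 1.12140 / 1.07000 = 1.048037
r = 1.048037 − 1 = 4.8037%, i.e. 4.804%.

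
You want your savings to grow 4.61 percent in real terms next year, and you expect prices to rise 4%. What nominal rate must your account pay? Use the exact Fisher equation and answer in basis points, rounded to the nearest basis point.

879 basis points

(1 + i) = (1 + r)(1 + π) = 1.04610 × 1.04000 = 1.087944
i = 1.087944 − 1, so the required nominal rate is 879 basis points.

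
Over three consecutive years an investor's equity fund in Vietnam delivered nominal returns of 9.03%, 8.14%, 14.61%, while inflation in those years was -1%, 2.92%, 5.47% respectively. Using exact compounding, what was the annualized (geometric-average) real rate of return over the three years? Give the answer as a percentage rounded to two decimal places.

Compound the nominal returns: 1.0903 × 1.0814 × 1.1461 = 1.35130969.
Compound inflation: 0.9900 × 1.0292 × 1.0547 = 1.07464227.
Deflate: 1.35130969 / 1.07464227 = 1.25745071.
Annualized real rate = 1.25745071^(1/3) − 1 = 7.9353% → 7.94%.

7.94%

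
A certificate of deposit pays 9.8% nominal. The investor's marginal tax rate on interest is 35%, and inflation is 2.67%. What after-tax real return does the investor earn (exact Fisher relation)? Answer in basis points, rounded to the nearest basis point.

360 basis points

After-tax nominal return = 9.8% × (1 − 0.35) = 6.3700%.
1 + r = 1.06370 / 1.02670 = 1.036038
After-tax real rate = 1.036038 − 1 → 360 basis points.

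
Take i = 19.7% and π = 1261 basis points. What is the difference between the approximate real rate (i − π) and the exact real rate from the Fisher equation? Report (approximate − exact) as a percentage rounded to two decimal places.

Approximate: r ≈ 19.700% − 12.610% = 7.0900%
Exact: (1 + 0.1970)/(1 + 0.1261) − 1 = 6.2961%
Error = 7.0900% − 6.2961% = 0.7939% → 0.79%.

0.79%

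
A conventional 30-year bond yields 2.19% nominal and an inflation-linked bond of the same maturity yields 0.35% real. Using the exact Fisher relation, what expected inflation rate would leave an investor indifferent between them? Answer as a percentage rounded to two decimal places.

(1 + π) = (1 + i)/(1 + r) = 1.02190 / 1.00350 = 1.018336
Break-even inflation = 1.018336 − 1 → 1.83%.

1.83%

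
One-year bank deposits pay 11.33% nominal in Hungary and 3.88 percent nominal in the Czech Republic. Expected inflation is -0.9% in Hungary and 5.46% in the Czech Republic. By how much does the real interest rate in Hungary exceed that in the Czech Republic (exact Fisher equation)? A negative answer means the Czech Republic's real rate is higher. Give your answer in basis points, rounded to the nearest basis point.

1384 basis points

Hungary: (1 + 0.1133)/(1 − 0.0090) − 1 = 12.3411%
The Czech Republic: (1 + 0.0388)/(1 + 0.0546) − 1 = -1.4982%
Differential = 12.3411% − (-1.4982%) = 13.8393% → 1384 basis points.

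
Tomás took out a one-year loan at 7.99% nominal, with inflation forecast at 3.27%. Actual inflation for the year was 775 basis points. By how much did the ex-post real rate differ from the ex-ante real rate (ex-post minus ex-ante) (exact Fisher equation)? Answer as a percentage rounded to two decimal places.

-4.35%

Ex-ante: (1 + 0.0799)/(1 + 0.0327) − 1 = 4.5705%
Ex-post: (1 + 0.0799)/(1 + 0.0775) − 1 = 0.2227%
Difference (ex-post − ex-ante) = -4.3478% → -4.35%.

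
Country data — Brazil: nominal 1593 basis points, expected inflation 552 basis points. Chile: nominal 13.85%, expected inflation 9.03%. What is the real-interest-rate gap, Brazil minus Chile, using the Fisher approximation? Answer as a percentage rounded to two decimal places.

Brazil: 15.93% − 5.52% = 10.410%
Chile: 13.85% − 9.03% = 4.820%
Differential = 5.590% → 5.59%.

5.59%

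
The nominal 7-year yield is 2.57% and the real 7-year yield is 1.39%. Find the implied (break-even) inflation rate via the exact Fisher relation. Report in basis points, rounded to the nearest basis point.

116 basis points

(1 + π) = (1 + i)/(1 + r) = 1.02570 / 1.01390 = 1.011638
Break-even inflation = 1.011638 − 1 → 116 basis points.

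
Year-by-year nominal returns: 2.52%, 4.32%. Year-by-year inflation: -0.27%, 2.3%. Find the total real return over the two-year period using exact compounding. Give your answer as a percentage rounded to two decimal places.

4.83%

Compound the nominal returns: 1.0252 × 1.0432 = 1.069489.
Compound inflation: 0.9973 × 1.0230 = 1.020238.
Deflate: 1.069489 / 1.020238 = 1.048274.
Total real return = 1.048274 − 1 → 4.83%.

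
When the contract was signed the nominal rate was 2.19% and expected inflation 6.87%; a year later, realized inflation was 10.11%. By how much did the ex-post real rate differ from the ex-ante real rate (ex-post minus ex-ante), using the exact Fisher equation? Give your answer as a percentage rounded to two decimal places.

-2.81%

Ex-ante: (1 + 0.0219)/(1 + 0.0687) − 1 = -4.3792%
Ex-post: (1 + 0.0219)/(1 + 0.1011) − 1 = -7.1928%
Difference (ex-post − ex-ante) = -2.8137% → -2.81%.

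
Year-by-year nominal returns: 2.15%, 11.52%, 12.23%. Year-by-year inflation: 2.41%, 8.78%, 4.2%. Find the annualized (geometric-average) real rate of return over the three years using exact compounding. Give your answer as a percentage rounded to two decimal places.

3.27%

Compound the nominal returns: 1.0215 × 1.1152 × 1.1223 = 1.27849812.
Compound inflation: 1.0241 × 1.0878 × 1.0420 = 1.16080465.
Deflate: 1.27849812 / 1.16080465 = 1.10138956.
Annualized real rate = 1.10138956^(1/3) − 1 = 3.2715% → 3.27%.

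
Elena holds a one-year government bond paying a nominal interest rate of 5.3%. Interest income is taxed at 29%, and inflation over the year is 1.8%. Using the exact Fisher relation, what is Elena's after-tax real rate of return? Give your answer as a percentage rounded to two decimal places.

1.93%

After-tax nominal return = 5.3% × (1 − 0.29) = 3.7630%.
1 + r = 1.03763 / 1.01800 = 1.019283
After-tax real rate = 1.019283 − 1 → 1.93%.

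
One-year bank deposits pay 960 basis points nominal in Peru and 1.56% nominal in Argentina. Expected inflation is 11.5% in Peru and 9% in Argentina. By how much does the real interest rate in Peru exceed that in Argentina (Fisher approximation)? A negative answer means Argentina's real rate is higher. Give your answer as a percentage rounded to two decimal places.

Peru: 9.6% − 11.5% = -1.900%
Argentina: 1.56% − 9% = -7.440%
Differential = 5.540% → 5.54%.

5.54%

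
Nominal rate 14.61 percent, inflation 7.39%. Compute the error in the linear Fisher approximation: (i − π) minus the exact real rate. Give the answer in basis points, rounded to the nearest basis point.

Approximate: r ≈ 14.610% − 7.390% = 7.2200%
Exact: (1 + 0.1461)/(1 + 0.0739) − 1 = 6.7232%
Error = 7.2200% − 6.7232% = 0.4968% → 50 basis points.

50 basis points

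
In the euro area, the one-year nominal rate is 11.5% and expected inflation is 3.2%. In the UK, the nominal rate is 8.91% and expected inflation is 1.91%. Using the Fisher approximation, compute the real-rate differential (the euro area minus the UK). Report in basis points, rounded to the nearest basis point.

130 basis points

The euro area: 11.5% − 3.2% = 8.300%
The UK: 8.91% − 1.91% = 7.000%
Differential = 1.300% → 130 basis points.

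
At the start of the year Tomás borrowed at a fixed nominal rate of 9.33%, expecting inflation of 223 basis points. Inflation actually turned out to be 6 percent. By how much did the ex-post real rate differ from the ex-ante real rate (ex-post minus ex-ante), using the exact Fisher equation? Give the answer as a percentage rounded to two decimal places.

-3.80%

Ex-ante: (1 + 0.0933)/(1 + 0.0223) − 1 = 6.9451%
Ex-post: (1 + 0.0933)/(1 + 0.0600) − 1 = 3.1415%
Difference (ex-post − ex-ante) = -3.8036% → -3.80%.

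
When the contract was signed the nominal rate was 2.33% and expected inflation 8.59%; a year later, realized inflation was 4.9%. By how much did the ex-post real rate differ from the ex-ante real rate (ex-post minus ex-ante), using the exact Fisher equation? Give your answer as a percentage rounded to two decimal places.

Ex-ante: (1 + 0.0233)/(1 + 0.0859) − 1 = -5.7648%
Ex-post: (1 + 0.0233)/(1 + 0.0490) − 1 = -2.4500%
Difference (ex-post − ex-ante) = 3.3149% → 3.31%.

3.31%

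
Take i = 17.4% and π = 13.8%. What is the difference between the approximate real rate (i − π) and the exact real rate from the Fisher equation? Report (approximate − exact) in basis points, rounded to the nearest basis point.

Approximate: r ≈ 17.400% − 13.800% = 3.6000%
Exact: (1 + 0.1740)/(1 + 0.1380) − 1 = 3.1634%
Error = 3.6000% − 3.1634% = 0.4366% → 44 basis points.

44 basis points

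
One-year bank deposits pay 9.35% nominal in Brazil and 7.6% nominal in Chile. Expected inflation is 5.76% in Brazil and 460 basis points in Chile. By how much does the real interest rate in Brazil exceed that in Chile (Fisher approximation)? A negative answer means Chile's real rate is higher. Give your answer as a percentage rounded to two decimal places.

0.59%

Brazil: 9.35% − 5.76% = 3.590%
Chile: 7.6% − 4.6% = 3.000%
Differential = 0.590% → 0.59%.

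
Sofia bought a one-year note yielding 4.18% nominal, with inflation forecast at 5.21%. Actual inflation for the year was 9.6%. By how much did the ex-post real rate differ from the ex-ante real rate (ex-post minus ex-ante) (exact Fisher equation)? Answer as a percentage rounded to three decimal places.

-3.966%

Ex-ante: (1 + 0.0418)/(1 + 0.0521) − 1 = -0.9790%
Ex-post: (1 + 0.0418)/(1 + 0.0960) − 1 = -4.9453%
Difference (ex-post − ex-ante) = -3.9663% → -3.966%.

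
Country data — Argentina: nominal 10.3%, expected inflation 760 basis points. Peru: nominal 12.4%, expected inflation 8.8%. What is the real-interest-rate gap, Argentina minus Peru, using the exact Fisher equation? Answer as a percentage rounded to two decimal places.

Argentina: (1 + 0.1030)/(1 + 0.0760) − 1 = 2.5093%
Peru: (1 + 0.1240)/(1 + 0.0880) − 1 = 3.3088%
Differential = 2.5093% − 3.3088% = -0.7995% → -0.80%.

-0.80%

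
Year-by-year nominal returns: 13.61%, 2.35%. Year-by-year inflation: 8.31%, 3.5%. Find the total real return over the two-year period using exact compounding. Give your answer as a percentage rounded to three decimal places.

3.728%

Nominal growth factor = 1.1361 × 1.0235 = 1.162798
Price-level growth factor = 1.0831 × 1.0350 = 1.121009
Real growth factor = 1.162798 / 1.121009 = 1.037279
Total real return = 1.037279 − 1 → 3.728%.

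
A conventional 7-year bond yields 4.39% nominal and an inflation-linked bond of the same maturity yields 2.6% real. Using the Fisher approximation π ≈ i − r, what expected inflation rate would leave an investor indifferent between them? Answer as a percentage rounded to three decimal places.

1.790%

π ≈ i − r = 4.39% − 2.6% → 1.790%.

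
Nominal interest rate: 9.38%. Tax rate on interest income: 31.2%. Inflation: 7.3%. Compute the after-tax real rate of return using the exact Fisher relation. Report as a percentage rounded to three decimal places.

After-tax nominal return = 9.38% × (1 − 0.312) = 6.45344%.
1 + r = 1.0645344 / 1.07300 = 0.992110
After-tax real rate = 0.992110 − 1 → -0.789%.

-0.789%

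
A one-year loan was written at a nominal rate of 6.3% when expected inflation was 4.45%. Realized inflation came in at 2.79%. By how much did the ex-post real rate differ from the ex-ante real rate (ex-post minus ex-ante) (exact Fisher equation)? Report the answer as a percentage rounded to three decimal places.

Ex-ante: (1 + 0.0630)/(1 + 0.0445) − 1 = 1.77118%
Ex-post: (1 + 0.0630)/(1 + 0.0279) − 1 = 3.41473%
Difference (ex-post − ex-ante) = 1.64355% → 1.644%.

1.644%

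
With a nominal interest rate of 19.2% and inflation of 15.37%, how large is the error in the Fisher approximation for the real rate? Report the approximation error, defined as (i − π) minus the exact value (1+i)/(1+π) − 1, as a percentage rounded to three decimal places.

Approximate: r ≈ 19.200% − 15.370% = 3.8300%
Exact: (1 + 0.1920)/(1 + 0.1537) − 1 = 3.3198%
Error = 3.8300% − 3.3198% = 0.5102% → 0.510%.

0.510%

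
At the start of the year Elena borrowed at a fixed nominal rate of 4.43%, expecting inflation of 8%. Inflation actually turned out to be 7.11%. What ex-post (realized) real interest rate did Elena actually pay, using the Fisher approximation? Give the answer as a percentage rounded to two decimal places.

Ex-post: 4.43% − 7.11% = -2.680%
So the realized real rate is -2.68%.

-2.68%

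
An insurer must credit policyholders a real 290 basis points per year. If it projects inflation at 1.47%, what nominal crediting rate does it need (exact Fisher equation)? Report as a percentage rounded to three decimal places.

(1 + i) = (1 + r)(1 + π) = 1.02900 × 1.01470 = 1.0441263
i = 1.0441263 − 1, so the required nominal rate is 4.413%.

4.413%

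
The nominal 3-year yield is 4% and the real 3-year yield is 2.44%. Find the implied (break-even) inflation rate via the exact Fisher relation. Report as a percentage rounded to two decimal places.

(1 + π) = (1 + i)/(1 + r) = 1.04000 / 1.02440 = 1.015228
Break-even inflation = 1.015228 − 1 → 1.52%.

1.52%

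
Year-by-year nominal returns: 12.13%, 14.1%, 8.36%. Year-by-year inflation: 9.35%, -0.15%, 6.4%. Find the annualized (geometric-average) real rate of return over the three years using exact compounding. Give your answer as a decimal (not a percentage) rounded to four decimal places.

0.0607

Compound the nominal returns: 1.1213 × 1.1410 × 1.0836 = 1.38636142.
Compound inflation: 1.0935 × 0.9985 × 1.0640 = 1.16173877.
Deflate: 1.38636142 / 1.16173877 = 1.19335039.
Annualized real rate = 1.19335039^(1/3) − 1 = 6.0692% → 0.0607.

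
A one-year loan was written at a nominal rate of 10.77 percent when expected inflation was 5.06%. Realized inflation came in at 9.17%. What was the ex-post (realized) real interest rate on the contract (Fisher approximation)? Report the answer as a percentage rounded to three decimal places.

Ex-post: 10.77% − 9.17% = 1.600%
So the realized real rate is 1.600%.

1.600%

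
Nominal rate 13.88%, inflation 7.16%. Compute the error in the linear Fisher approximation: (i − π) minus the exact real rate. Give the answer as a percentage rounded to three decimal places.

Approximate: r ≈ 13.880% − 7.160% = 6.7200%
Exact: (1 + 0.1388)/(1 + 0.0716) − 1 = 6.2710%
Error = 6.7200% − 6.2710% = 0.4490% → 0.449%.

0.449%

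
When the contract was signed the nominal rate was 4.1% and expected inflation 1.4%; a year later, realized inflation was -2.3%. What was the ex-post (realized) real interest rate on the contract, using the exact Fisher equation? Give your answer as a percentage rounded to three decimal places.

Ex-post: (1 + 0.0410)/(1 − 0.0230) − 1 = 6.5507%
So the realized real rate is 6.551%.

6.551%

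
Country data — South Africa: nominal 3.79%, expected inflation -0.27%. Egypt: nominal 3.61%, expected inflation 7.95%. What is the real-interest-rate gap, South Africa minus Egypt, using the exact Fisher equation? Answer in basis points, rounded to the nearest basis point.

809 basis points

South Africa: (1 + 0.0379)/(1 − 0.0027) − 1 = 4.0710%
Egypt: (1 + 0.0361)/(1 + 0.0795) − 1 = -4.0204%
Differential = 4.0710% − (-4.0204%) = 8.0914% → 809 basis points.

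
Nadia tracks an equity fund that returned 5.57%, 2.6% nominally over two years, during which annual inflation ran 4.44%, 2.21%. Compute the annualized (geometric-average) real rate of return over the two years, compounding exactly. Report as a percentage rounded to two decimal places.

0.73%

Compound the nominal returns: 1.0557 × 1.0260 = 1.08314820.
Compound inflation: 1.0444 × 1.0221 = 1.06748124.
Deflate: 1.08314820 / 1.06748124 = 1.01467657.
Annualized real rate = 1.01467657^(1/2) − 1 = 0.7312% → 0.73%.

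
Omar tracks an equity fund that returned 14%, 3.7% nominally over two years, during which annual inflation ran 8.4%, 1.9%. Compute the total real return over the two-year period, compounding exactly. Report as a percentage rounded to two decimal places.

Compound the nominal returns: 1.1400 × 1.0370 = 1.182180.
Compound inflation: 1.0840 × 1.0190 = 1.104596.
Deflate: 1.182180 / 1.104596 = 1.070237.
Total real return = 1.070237 − 1 → 7.02%.

7.02%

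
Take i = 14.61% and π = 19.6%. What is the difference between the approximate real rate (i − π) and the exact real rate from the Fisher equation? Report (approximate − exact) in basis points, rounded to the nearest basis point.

-82 basis points

Approximate: r ≈ 14.610% − 19.600% = -4.9900%
Exact: (1 + 0.1461)/(1 + 0.1960) − 1 = -4.1722%
Error = -4.9900% − (-4.1722%) = -0.8178% → -82 basis points.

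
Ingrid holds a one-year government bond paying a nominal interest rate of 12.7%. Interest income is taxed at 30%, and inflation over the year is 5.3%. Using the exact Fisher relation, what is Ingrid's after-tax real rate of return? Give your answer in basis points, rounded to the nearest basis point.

341 basis points

After-tax nominal return = 12.7% × (1 − 0.3) = 8.8900%.
1 + r = 1.08890 / 1.05300 = 1.034093
After-tax real rate = 1.034093 − 1 → 341 basis points.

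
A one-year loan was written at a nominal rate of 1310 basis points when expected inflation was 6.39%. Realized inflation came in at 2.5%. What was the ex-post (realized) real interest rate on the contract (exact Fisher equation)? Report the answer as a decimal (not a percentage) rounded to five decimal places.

Ex-post: (1 + 0.1310)/(1 + 0.0250) − 1 = 10.34146%
So the realized real rate is 0.10341.

0.10341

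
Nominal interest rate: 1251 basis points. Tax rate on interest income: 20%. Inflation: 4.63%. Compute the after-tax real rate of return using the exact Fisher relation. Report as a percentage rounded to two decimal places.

5.14%

After-tax nominal return = 12.51% × (1 − 0.2) = 10.0080%.
1 + r = 1.10008 / 1.04630 = 1.051400
After-tax real rate = 1.051400 − 1 → 5.14%.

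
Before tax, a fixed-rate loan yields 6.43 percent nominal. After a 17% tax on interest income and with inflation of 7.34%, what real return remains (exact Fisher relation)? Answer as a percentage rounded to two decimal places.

-1.87%

After-tax nominal return = 6.43% × (1 − 0.17) = 5.3369%.
1 + r = 1.053369 / 1.07340 = 0.981339
After-tax real rate = 0.981339 − 1 → -1.87%.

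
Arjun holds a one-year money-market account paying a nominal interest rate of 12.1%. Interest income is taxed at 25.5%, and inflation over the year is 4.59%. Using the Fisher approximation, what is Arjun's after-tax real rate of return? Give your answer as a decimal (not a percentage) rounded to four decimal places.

0.0442

After-tax nominal return = 12.1% × (1 − 0.255) = 9.0145%.
r ≈ 9.0145% − 4.59% → 0.0442.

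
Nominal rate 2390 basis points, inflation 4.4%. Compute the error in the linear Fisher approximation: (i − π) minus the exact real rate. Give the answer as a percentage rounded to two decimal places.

Approximate: r ≈ 23.900% − 4.400% = 19.5000%
Exact: (1 + 0.2390)/(1 + 0.0440) − 1 = 18.6782%
Error = 19.5000% − 18.6782% = 0.8218% → 0.82%.

0.82%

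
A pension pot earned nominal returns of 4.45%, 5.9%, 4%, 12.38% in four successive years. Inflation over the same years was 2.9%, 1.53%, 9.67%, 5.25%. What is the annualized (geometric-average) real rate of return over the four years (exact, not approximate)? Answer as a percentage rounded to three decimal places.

1.754%

Compound the nominal returns: 1.0445 × 1.0590 × 1.0400 × 1.1238 = 1.29278639.
Compound inflation: 1.0290 × 1.0153 × 1.0967 × 1.0525 = 1.20592336.
Deflate: 1.29278639 / 1.20592336 = 1.07203031.
Annualized real rate = 1.07203031^(1/4) − 1 = 1.7541% → 1.754%.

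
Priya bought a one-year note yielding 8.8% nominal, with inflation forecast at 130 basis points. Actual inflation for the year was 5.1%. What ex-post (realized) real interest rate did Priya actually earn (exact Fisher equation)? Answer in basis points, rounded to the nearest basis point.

352 basis points

Ex-post: (1 + 0.0880)/(1 + 0.0510) − 1 = 3.5205%
So the realized real rate is 352 basis points.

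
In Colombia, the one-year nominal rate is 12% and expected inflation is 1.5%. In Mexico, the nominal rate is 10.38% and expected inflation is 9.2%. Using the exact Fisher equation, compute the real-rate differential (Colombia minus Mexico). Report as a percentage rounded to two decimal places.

9.26%

Colombia: (1 + 0.1200)/(1 + 0.0150) − 1 = 10.3448%
Mexico: (1 + 0.1038)/(1 + 0.0920) − 1 = 1.0806%
Differential = 10.3448% − 1.0806% = 9.2642% → 9.26%.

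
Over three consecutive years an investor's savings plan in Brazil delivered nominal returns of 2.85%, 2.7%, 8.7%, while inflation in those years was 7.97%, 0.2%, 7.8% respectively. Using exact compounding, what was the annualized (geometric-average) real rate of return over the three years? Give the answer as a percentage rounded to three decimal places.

Compound the nominal returns: 1.0285 × 1.0270 × 1.0870 = 1.14816495.
Compound inflation: 1.0797 × 1.0020 × 1.0780 = 1.16624443.
Deflate: 1.14816495 / 1.16624443 = 0.98449769.
Annualized real rate = 0.98449769^(1/3) − 1 = -0.5194% → -0.519%.

-0.519%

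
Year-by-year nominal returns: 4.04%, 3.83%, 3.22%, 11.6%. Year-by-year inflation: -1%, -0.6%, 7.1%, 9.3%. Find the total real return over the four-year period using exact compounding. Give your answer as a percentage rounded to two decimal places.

Nominal growth factor = 1.0404 × 1.0383 × 1.0322 × 1.1160 = 1.244375
Price-level growth factor = 0.9900 × 0.9940 × 1.0710 × 1.0930 = 1.151944
Real growth factor = 1.244375 / 1.151944 = 1.080239
Total real return = 1.080239 − 1 → 8.02%.

8.02%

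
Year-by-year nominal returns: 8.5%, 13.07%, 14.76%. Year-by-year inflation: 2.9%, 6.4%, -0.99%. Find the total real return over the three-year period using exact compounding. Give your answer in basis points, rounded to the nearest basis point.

Compound the nominal returns: 1.0850 × 1.1307 × 1.1476 = 1.407887.
Compound inflation: 1.0290 × 1.0640 × 0.9901 = 1.084017.
Deflate: 1.407887 / 1.084017 = 1.298768.
Total real return = 1.298768 − 1 → 2988 basis points.

2988 basis points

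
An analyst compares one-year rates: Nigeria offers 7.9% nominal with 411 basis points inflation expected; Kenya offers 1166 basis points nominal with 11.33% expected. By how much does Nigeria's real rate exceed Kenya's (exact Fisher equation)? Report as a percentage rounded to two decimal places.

Nigeria: (1 + 0.0790)/(1 + 0.0411) − 1 = 3.6404%
Kenya: (1 + 0.1166)/(1 + 0.1133) − 1 = 0.2964%
Differential = 3.6404% − 0.2964% = 3.3440% → 3.34%.

3.34%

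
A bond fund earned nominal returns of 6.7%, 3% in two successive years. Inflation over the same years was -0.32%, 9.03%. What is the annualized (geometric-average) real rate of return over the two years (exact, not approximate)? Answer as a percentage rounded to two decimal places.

Compound the nominal returns: 1.0670 × 1.0300 = 1.09901000.
Compound inflation: 0.9968 × 1.0903 = 1.08681104.
Deflate: 1.09901000 / 1.08681104 = 1.01122455.
Annualized real rate = 1.01122455^(1/2) − 1 = 0.5597% → 0.56%.

0.56%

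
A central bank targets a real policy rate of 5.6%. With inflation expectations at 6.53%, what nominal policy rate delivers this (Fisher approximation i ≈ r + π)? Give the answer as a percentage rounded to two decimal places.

12.13%

i ≈ r + π = 5.6% + 6.53% = 12.13%.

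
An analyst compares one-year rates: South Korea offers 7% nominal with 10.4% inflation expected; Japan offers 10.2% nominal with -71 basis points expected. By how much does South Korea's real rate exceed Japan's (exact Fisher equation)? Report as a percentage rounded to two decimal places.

-14.07%

South Korea: (1 + 0.0700)/(1 + 0.1040) − 1 = -3.0797%
Japan: (1 + 0.1020)/(1 − 0.0071) − 1 = 10.9880%
Differential = -3.0797% − 10.9880% = -14.0677% → -14.07%.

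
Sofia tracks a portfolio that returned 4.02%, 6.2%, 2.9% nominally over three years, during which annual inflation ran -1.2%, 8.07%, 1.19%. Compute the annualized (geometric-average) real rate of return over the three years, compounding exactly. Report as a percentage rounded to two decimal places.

1.71%

Nominal growth factor = 1.0402 × 1.0620 × 1.0290 = 1.13672848
Price-level growth factor = 0.9880 × 1.0807 × 1.0119 = 1.08043761
Real growth factor = 1.13672848 / 1.08043761 = 1.05210007
Annualized real rate = 1.05210007^(1/3) − 1 = 1.7074% → 1.71%.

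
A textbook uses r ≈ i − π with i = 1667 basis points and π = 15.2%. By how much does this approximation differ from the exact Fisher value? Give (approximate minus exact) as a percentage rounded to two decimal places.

Approximate: r ≈ 16.670% − 15.200% = 1.4700%
Exact: (1 + 0.1667)/(1 + 0.1520) − 1 = 1.2760%
Error = 1.4700% − 1.2760% = 0.1940% → 0.19%.

0.19%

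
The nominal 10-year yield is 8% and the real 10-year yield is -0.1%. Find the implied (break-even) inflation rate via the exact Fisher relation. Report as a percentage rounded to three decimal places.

(1 + π) = (1 + i)/(1 + r) = 1.08000 / 0.99900 = 1.081081
Break-even inflation = 1.081081 − 1 → 8.108%.

8.108%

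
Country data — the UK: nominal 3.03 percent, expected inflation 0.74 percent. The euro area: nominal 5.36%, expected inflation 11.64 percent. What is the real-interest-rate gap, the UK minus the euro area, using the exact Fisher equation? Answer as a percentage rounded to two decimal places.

The UK: (1 + 0.0303)/(1 + 0.0074) − 1 = 2.2732%
The euro area: (1 + 0.0536)/(1 + 0.1164) − 1 = -5.6252%
Differential = 2.2732% − (-5.6252%) = 7.8984% → 7.90%.

7.90%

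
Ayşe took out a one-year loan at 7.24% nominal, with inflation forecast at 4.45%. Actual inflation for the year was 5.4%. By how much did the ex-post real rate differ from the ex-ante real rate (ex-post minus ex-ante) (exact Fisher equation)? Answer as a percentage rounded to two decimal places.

-0.93%

Ex-ante: (1 + 0.0724)/(1 + 0.0445) − 1 = 2.6711%
Ex-post: (1 + 0.0724)/(1 + 0.0540) − 1 = 1.7457%
Difference (ex-post − ex-ante) = -0.9254% → -0.93%.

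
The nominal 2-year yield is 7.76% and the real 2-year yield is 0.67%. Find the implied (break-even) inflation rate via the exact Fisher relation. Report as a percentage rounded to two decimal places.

7.04%

(1 + π) = (1 + i)/(1 + r) = 1.07760 / 1.00670 = 1.070428
Break-even inflation = 1.070428 − 1 → 7.04%.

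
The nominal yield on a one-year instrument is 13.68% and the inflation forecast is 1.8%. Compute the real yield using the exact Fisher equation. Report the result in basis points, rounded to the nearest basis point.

1 + r = 1.13680 / 1.01800 = 1.116699
r = 1.116699 − 1 = 11.6699%, i.e. 1167 basis points.

1167 basis points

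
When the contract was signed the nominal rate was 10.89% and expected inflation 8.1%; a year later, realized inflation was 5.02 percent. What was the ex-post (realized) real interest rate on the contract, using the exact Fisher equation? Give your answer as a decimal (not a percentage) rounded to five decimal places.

0.05589

Ex-post: (1 + 0.1089)/(1 + 0.0502) − 1 = 5.5894%
So the realized real rate is 0.05589.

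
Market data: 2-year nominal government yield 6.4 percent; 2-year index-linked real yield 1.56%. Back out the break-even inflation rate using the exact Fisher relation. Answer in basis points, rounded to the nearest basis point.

477 basis points

(1 + π) = (1 + i)/(1 + r) = 1.06400 / 1.01560 = 1.047657
Break-even inflation = 1.047657 − 1 → 477 basis points.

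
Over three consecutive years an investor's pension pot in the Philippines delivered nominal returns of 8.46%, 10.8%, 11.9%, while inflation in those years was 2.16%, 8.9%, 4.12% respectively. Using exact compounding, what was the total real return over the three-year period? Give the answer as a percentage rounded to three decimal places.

16.090%

Nominal growth factor = 1.0846 × 1.1080 × 1.1190 = 1.3447435
Price-level growth factor = 1.0216 × 1.0890 × 1.0412 = 1.1583583
Real growth factor = 1.3447435 / 1.1583583 = 1.1609046
Total real return = 1.1609046 − 1 → 16.090%.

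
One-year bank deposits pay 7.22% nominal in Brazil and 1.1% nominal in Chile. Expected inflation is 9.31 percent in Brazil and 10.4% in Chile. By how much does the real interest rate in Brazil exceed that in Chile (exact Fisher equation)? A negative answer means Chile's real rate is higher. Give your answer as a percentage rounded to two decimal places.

6.51%

Brazil: (1 + 0.0722)/(1 + 0.0931) − 1 = -1.9120%
Chile: (1 + 0.0110)/(1 + 0.1040) − 1 = -8.4239%
Differential = -1.9120% − (-8.4239%) = 6.5119% → 6.51%.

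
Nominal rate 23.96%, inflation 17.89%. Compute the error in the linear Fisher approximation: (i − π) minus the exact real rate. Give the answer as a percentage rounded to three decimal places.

Approximate: r ≈ 23.960% − 17.890% = 6.0700%
Exact: (1 + 0.2396)/(1 + 0.1789) − 1 = 5.1489%
Error = 6.0700% − 5.1489% = 0.9211% → 0.921%.

0.921%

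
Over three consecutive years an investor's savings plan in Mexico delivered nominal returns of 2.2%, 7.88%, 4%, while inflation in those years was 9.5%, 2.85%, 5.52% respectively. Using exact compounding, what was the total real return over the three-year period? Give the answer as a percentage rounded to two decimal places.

-3.51%

Nominal growth factor = 1.0220 × 1.0788 × 1.0400 = 1.146635
Price-level growth factor = 1.0950 × 1.0285 × 1.0552 = 1.188374
Real growth factor = 1.146635 / 1.188374 = 0.964877
Total real return = 0.964877 − 1 → -3.51%.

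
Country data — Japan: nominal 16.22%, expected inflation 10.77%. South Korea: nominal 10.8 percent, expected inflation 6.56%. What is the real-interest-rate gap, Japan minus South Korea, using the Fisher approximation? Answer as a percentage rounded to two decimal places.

1.21%

Japan: 16.22% − 10.77% = 5.450%
South Korea: 10.8% − 6.56% = 4.240%
Differential = 1.210% → 1.21%.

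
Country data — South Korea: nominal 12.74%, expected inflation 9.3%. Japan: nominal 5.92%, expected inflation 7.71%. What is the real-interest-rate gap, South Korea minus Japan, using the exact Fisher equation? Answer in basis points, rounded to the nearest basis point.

South Korea: (1 + 0.1274)/(1 + 0.0930) − 1 = 3.1473%
Japan: (1 + 0.0592)/(1 + 0.0771) − 1 = -1.6619%
Differential = 3.1473% − (-1.6619%) = 4.8092% → 481 basis points.

481 basis points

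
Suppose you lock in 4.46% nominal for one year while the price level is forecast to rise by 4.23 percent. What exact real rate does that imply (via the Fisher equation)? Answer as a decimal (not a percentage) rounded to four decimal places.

0.0022

By the Fisher equation, 1 + r = (1 + i)/(1 + π).
1 + r = 1.04460 / 1.04230 = 1.002207
r = 1.002207 − 1 = 0.2207%, i.e. 0.0022.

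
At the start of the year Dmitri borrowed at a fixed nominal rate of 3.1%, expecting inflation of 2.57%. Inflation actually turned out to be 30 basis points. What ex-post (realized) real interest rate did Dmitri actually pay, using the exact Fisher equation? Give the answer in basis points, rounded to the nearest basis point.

Ex-post: (1 + 0.0310)/(1 + 0.0030) − 1 = 2.7916%
So the realized real rate is 279 basis points.

279 basis points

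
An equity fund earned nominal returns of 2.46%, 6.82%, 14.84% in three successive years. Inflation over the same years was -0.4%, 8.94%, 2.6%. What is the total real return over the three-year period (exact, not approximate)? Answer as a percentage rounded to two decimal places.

12.90%

Compound the nominal returns: 1.0246 × 1.0682 × 1.1484 = 1.256898.
Compound inflation: 0.9960 × 1.0894 × 1.0260 = 1.113254.
Deflate: 1.256898 / 1.113254 = 1.129031.
Total real return = 1.129031 − 1 → 12.90%.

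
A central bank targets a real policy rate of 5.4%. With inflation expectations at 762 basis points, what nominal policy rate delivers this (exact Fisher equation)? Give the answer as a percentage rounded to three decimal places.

(1 + i) = (1 + r)(1 + π) = 1.05400 × 1.07620 = 1.1343148
i = 1.1343148 − 1, so the required nominal rate is 13.431%.

13.431%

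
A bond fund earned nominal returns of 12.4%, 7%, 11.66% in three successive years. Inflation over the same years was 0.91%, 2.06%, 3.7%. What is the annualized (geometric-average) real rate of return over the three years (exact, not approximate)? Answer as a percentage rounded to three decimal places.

Nominal growth factor = 1.1240 × 1.0700 × 1.1166 = 1.34291249
Price-level growth factor = 1.0091 × 1.0206 × 1.0370 = 1.06799330
Real growth factor = 1.34291249 / 1.06799330 = 1.25741659
Annualized real rate = 1.25741659^(1/3) − 1 = 7.9344% → 7.934%.

7.934%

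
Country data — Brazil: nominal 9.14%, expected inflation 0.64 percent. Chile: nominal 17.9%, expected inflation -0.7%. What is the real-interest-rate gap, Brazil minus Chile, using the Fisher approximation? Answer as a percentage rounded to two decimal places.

-10.10%

Brazil: 9.14% − 0.64% = 8.500%
Chile: 17.9% − (-0.7%) = 18.600%
Differential = -10.100% → -10.10%.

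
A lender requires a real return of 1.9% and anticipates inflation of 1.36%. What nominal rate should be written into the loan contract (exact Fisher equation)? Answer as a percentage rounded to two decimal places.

(1 + i) = (1 + r)(1 + π) = 1.01900 × 1.01360 = 1.0328584
i = 1.0328584 − 1, so the required nominal rate is 3.29%.

3.29%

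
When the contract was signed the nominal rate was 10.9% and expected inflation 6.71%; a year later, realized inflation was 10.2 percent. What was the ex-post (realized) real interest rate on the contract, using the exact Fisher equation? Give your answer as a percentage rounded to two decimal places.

0.64%

Ex-post: (1 + 0.1090)/(1 + 0.1020) − 1 = 0.6352%
So the realized real rate is 0.64%.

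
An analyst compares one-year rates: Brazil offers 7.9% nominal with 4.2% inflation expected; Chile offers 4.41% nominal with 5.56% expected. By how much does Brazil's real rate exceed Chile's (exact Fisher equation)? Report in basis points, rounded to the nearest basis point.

Brazil: (1 + 0.0790)/(1 + 0.0420) − 1 = 3.5509%
Chile: (1 + 0.0441)/(1 + 0.0556) − 1 = -1.0894%
Differential = 3.5509% − (-1.0894%) = 4.6403% → 464 basis points.

464 basis points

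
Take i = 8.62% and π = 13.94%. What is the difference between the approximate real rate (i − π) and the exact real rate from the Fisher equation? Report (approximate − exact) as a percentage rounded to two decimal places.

Approximate: r ≈ 8.620% − 13.940% = -5.3200%
Exact: (1 + 0.0862)/(1 + 0.1394) − 1 = -4.6691%
Error = -5.3200% − (-4.6691%) = -0.6509% → -0.65%.

-0.65%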